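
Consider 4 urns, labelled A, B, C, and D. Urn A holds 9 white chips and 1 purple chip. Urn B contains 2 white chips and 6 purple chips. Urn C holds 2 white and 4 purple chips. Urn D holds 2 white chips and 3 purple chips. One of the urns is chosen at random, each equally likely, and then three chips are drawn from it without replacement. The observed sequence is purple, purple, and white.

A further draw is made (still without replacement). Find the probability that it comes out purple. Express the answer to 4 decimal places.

0.6502

Under each hypothesis, the probability of the observed sequence is: P(data | urn A) = (1/10)(0/9) = 0; P(data | urn B) = (6/8)(5/7)(2/6) = 5/28; P(data | urn C) = (4/6)(3/5)(2/4) = 1/5; P(data | urn D) = (3/5)(2/4)(2/3) = 1/5.
The prior-weighted likelihoods are 1/4 · 0 = 0, 1/4 · 5/28 = 5/112, 1/4 · 1/5 = 1/20, 1/4 · 1/5 = 1/20; with total 81/560.
Normalising, the posterior is P(urn A | data) = 0, P(urn B | data) = 25/81, P(urn C | data) = 28/81, P(urn D | data) = 28/81.
The predictive probability is P(purple next | data) = (4/5)(25/81) + (2/3)(28/81) + (1/2)(28/81) = 158/243.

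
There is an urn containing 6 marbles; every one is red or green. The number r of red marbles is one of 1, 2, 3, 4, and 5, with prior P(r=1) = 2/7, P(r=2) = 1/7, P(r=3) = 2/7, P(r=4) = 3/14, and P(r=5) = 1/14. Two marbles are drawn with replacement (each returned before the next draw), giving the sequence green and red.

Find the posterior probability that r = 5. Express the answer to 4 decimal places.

Compute the likelihood of the observed sequence for each case: P(data | r = 1) = (5/6)(1/6) = 5/36; P(data | r = 2) = (4/6)(2/6) = 2/9; P(data | r = 3) = (3/6)(3/6) = 1/4; P(data | r = 4) = (2/6)(4/6) = 2/9; P(data | r = 5) = (1/6)(5/6) = 5/36.
Multiplying each by its prior: 2/7 · 5/36 = 5/126, 1/7 · 2/9 = 2/63, 2/7 · 1/4 = 1/14, 3/14 · 2/9 = 1/21, 1/14 · 5/36 = 5/504; with total 101/504.
By Bayes' rule, P(r = 5 | data) = (5/504) / (101/504) = 5/101.

0.0495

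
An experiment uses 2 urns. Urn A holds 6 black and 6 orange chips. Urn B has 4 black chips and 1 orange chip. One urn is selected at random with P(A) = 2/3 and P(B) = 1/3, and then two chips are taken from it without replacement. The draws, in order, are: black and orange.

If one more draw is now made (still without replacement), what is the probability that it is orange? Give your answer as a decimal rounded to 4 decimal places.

0.3659

Compute the likelihood of the observed sequence for each case: P(data | urn A) = (6/12)(6/11) = 3/11; P(data | urn B) = (4/5)(1/4) = 1/5.
Weighting by the prior gives 2/3 · 3/11 = 2/11, 1/3 · 1/5 = 1/15; with total 41/165.
Normalising, the posterior is P(urn A | data) = 30/41, P(urn B | data) = 11/41.
So P(orange next | data) = Σ P(orange next | H) P(H | data) = (1/2)(30/41) + (0)(11/41) = 15/41.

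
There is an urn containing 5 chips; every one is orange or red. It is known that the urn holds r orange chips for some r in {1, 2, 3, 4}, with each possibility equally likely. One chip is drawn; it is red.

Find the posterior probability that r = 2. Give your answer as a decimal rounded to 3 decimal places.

The likelihood of this draw under each hypothesis: P(data | r = 1) = (4/5) = 4/5; P(data | r = 2) = (3/5) = 3/5; P(data | r = 3) = (2/5) = 2/5; P(data | r = 4) = (1/5) = 1/5.
Multiplying each by its prior: 1/4 · 4/5 = 1/5, 1/4 · 3/5 = 3/20, 1/4 · 2/5 = 1/10, 1/4 · 1/5 = 1/20; these sum to 1/2.
Therefore the posterior P(r = 2 | data) = (3/20) / (1/2) = 3/10.

0.300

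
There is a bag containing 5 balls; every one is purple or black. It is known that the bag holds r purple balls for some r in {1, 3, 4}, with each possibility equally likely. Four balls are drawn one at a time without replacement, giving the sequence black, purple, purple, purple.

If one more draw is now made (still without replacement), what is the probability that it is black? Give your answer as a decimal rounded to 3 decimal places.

0.333

The likelihood of the observed sequence under each hypothesis: P(data | r = 1) = (4/5)(1/4)(0/3) = 0; P(data | r = 3) = (2/5)(3/4)(2/3)(1/2) = 1/10; P(data | r = 4) = (1/5)(4/4)(3/3)(2/2) = 1/5.
Weighting by the prior gives 1/3 · 0 = 0, 1/3 · 1/10 = 1/30, 1/3 · 1/5 = 1/15; these sum to 1/10.
Dividing through by the total gives posterior P(r = 1 | data) = 0, P(r = 3 | data) = 1/3, P(r = 4 | data) = 2/3.
The predictive probability is P(black next | data) = (1)(1/3) + (0)(2/3) = 1/3.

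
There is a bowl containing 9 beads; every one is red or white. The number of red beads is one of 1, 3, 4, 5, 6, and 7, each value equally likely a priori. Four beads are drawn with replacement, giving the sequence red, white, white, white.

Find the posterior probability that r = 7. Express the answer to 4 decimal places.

Compute the likelihood of the observed sequence for each case: P(data | r = 1) = (1/9)(8/9)(8/9)(8/9) = 0.078037; P(data | r = 3) = (3/9)(6/9)(6/9)(6/9) = 0.098765; P(data | r = 4) = (4/9)(5/9)(5/9)(5/9) = 0.076208; P(data | r = 5) = (5/9)(4/9)(4/9)(4/9) = 0.048773; P(data | r = 6) = (6/9)(3/9)(3/9)(3/9) = 0.024691; P(data | r = 7) = (7/9)(2/9)(2/9)(2/9) = 0.0085353.
Weighting by the prior gives 1/6 · 0.078037 = 0.013006, 1/6 · 0.098765 = 0.016461, 1/6 · 0.076208 = 0.012701, 1/6 · 0.048773 = 0.0081288, 1/6 · 0.024691 = 0.0041152, 1/6 · 0.0085353 = 0.0014225; summing to 0.055835.
By Bayes' rule, P(r = 7 | data) = (0.0014225) / (0.055835) = 0.025478.

0.0255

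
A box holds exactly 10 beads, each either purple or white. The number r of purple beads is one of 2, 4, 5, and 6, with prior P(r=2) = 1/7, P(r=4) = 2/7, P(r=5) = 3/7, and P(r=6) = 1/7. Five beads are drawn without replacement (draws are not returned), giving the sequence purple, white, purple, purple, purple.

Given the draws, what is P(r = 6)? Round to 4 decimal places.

0.4082

Under each hypothesis, the probability of the observed sequence is: P(data | r = 2) = (2/10)(8/9)(1/8)(0/7) = 0; P(data | r = 4) = (4/10)(6/9)(3/8)(2/7)(1/6) = 1/210; P(data | r = 5) = (5/10)(5/9)(4/8)(3/7)(2/6) = 5/252; P(data | r = 6) = (6/10)(4/9)(5/8)(4/7)(3/6) = 1/21.
Weighting by the prior gives 1/7 · 0 = 0, 2/7 · 1/210 = 1/735, 3/7 · 5/252 = 5/588, 1/7 · 1/21 = 1/147; with total 1/60.
Therefore the posterior P(r = 6 | data) = (1/147) / (1/60) = 20/49.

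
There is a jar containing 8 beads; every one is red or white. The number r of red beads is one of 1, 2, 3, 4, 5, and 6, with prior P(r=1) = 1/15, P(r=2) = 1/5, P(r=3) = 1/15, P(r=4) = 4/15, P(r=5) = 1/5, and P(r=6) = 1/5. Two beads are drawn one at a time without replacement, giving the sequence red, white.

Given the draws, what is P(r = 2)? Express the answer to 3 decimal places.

Under each hypothesis, the probability of the observed sequence is: P(data | r = 1) = (1/8)(7/7) = 1/8; P(data | r = 2) = (2/8)(6/7) = 3/14; P(data | r = 3) = (3/8)(5/7) = 15/56; P(data | r = 4) = (4/8)(4/7) = 2/7; P(data | r = 5) = (5/8)(3/7) = 15/56; P(data | r = 6) = (6/8)(2/7) = 3/14.
Multiplying each by its prior: 1/15 · 1/8 = 1/120, 1/5 · 3/14 = 3/70, 1/15 · 15/56 = 1/56, 4/15 · 2/7 = 8/105, 1/5 · 15/56 = 3/56, 1/5 · 3/14 = 3/70; summing to 29/120.
By Bayes' rule, P(r = 2 | data) = (3/70) / (29/120) = 36/203.

0.177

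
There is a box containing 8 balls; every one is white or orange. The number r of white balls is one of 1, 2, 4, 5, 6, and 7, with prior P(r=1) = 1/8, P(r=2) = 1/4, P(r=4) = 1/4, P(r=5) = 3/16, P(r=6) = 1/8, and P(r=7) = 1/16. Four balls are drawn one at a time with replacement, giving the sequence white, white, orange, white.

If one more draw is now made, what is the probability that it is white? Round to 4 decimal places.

0.6213

Compute the likelihood of the observed sequence for each case: P(data | r = 1) = (1/8)(1/8)(7/8)(1/8) = 0.001709; P(data | r = 2) = (2/8)(2/8)(6/8)(2/8) = 0.011719; P(data | r = 4) = (4/8)(4/8)(4/8)(4/8) = 0.0625; P(data | r = 5) = (5/8)(5/8)(3/8)(5/8) = 0.091553; P(data | r = 6) = (6/8)(6/8)(2/8)(6/8) = 0.10547; P(data | r = 7) = (7/8)(7/8)(1/8)(7/8) = 0.08374.
Multiplying each by its prior: 1/8 · 0.001709 = 0.00021362, 1/4 · 0.011719 = 0.0029297, 1/4 · 0.0625 = 0.015625, 3/16 · 0.091553 = 0.017166, 1/8 · 0.10547 = 0.013184, 1/16 · 0.08374 = 0.0052338; summing to 0.054352.
Dividing through by the total gives posterior P(r = 1 | data) = 0.0039304, P(r = 2 | data) = 0.053902, P(r = 4 | data) = 0.28748, P(r = 5 | data) = 0.31583, P(r = 6 | data) = 0.24256, P(r = 7 | data) = 0.096294.
Averaging over the posterior, P(white next | data) = (1/8)(0.0039304) + (1/4)(0.053902) + (1/2)(0.28748) + (5/8)(0.31583) + (3/4)(0.24256) + (7/8)(0.096294) = 0.62128.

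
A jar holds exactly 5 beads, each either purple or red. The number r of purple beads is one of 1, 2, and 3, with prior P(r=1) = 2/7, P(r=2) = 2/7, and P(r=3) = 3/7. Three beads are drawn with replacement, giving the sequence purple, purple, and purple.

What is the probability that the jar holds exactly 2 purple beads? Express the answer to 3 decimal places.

For each hypothesis, P(data | H) works out to: P(data | r = 1) = (1/5)(1/5)(1/5) = 1/125; P(data | r = 2) = (2/5)(2/5)(2/5) = 8/125; P(data | r = 3) = (3/5)(3/5)(3/5) = 27/125.
Multiplying each by its prior: 2/7 · 1/125 = 2/875, 2/7 · 8/125 = 16/875, 3/7 · 27/125 = 81/875; summing to 99/875.
By Bayes' rule, P(r = 2 | data) = (16/875) / (99/875) = 16/99.

0.162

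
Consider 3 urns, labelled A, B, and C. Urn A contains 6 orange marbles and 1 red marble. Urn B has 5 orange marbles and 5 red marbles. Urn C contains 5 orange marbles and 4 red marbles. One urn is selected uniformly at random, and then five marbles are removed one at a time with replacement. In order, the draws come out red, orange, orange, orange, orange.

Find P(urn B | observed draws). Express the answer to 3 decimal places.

For each hypothesis, P(data | H) works out to: P(data | urn A) = (1/7)(6/7)(6/7)(6/7)(6/7) = 0.077111; P(data | urn B) = (5/10)(5/10)(5/10)(5/10)(5/10) = 0.03125; P(data | urn C) = (4/9)(5/9)(5/9)(5/9)(5/9) = 0.042338.
The prior-weighted likelihoods are 1/3 · 0.077111 = 0.025704, 1/3 · 0.03125 = 0.010417, 1/3 · 0.042338 = 0.014113; summing to 0.050233.
Therefore the posterior P(urn B | data) = (0.010417) / (0.050233) = 0.20737.

0.207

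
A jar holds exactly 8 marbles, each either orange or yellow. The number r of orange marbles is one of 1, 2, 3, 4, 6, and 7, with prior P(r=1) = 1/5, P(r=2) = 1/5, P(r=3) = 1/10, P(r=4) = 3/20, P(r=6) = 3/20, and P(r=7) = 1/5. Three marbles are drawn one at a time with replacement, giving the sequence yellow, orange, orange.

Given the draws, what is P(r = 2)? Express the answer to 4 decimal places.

For each hypothesis, P(data | H) works out to: P(data | r = 1) = (7/8)(1/8)(1/8) = 0.013672; P(data | r = 2) = (6/8)(2/8)(2/8) = 0.046875; P(data | r = 3) = (5/8)(3/8)(3/8) = 0.087891; P(data | r = 4) = (4/8)(4/8)(4/8) = 0.125; P(data | r = 6) = (2/8)(6/8)(6/8) = 0.14062; P(data | r = 7) = (1/8)(7/8)(7/8) = 0.095703.
Weighting by the prior gives 1/5 · 0.013672 = 0.0027344, 1/5 · 0.046875 = 0.009375, 1/10 · 0.087891 = 0.0087891, 3/20 · 0.125 = 0.01875, 3/20 · 0.14062 = 0.021094, 1/5 · 0.095703 = 0.019141; these sum to 0.079883.
Hence P(r = 2 | data) = (0.009375) / (0.079883) = 0.11736.

0.1174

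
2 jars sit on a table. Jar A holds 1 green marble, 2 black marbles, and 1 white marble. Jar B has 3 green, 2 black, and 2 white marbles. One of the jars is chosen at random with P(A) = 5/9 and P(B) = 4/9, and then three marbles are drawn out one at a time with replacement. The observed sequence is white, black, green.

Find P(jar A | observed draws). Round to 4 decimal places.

Under each hypothesis, the probability of the observed sequence is: P(data | jar A) = (1/4)(2/4)(1/4) = 0.03125; P(data | jar B) = (2/7)(2/7)(3/7) = 0.034985.
The prior-weighted likelihoods are 5/9 · 0.03125 = 0.017361, 4/9 · 0.034985 = 0.015549; these sum to 0.03291.
By Bayes' rule, P(jar A | data) = (0.017361) / (0.03291) = 0.52753.

0.5275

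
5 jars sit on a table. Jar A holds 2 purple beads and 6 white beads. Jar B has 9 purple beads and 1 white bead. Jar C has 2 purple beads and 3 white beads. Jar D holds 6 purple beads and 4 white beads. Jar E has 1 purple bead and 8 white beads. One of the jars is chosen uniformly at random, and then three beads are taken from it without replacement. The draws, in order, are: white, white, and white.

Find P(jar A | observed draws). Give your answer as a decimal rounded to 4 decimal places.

Compute the likelihood of the observed sequence for each case: P(data | jar A) = (6/8)(5/7)(4/6) = 5/14; P(data | jar B) = (1/10)(0/9) = 0; P(data | jar C) = (3/5)(2/4)(1/3) = 1/10; P(data | jar D) = (4/10)(3/9)(2/8) = 1/30; P(data | jar E) = (8/9)(7/8)(6/7) = 2/3.
Weighting by the prior gives 1/5 · 5/14 = 1/14, 1/5 · 0 = 0, 1/5 · 1/10 = 1/50, 1/5 · 1/30 = 1/150, 1/5 · 2/3 = 2/15; with total 81/350.
So P(jar A | data) = (1/14) / (81/350) = 25/81.

0.3086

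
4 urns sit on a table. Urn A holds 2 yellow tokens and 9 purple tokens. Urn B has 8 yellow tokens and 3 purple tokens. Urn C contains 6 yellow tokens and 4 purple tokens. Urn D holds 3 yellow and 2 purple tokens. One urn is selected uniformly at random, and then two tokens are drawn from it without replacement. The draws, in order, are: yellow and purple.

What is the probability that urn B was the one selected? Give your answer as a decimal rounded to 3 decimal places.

The likelihood of the observed sequence under each hypothesis: P(data | urn A) = (2/11)(9/10) = 0.16364; P(data | urn B) = (8/11)(3/10) = 0.21818; P(data | urn C) = (6/10)(4/9) = 0.26667; P(data | urn D) = (3/5)(2/4) = 0.3.
Weighting by the prior gives 1/4 · 0.16364 = 0.040909, 1/4 · 0.21818 = 0.054545, 1/4 · 0.26667 = 0.066667, 1/4 · 0.3 = 0.075; these sum to 0.23712.
By Bayes' rule, P(urn B | data) = (0.054545) / (0.23712) = 0.23003.

0.230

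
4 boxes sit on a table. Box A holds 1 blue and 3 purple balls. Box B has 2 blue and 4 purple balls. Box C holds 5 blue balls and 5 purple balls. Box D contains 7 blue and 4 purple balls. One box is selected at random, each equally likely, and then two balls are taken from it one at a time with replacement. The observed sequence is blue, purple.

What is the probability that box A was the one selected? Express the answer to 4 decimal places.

0.2104

Under each hypothesis, the probability of the observed sequence is: P(data | box A) = (1/4)(3/4) = 0.1875; P(data | box B) = (2/6)(4/6) = 0.22222; P(data | box C) = (5/10)(5/10) = 0.25; P(data | box D) = (7/11)(4/11) = 0.2314.
The prior-weighted likelihoods are 1/4 · 0.1875 = 0.046875, 1/4 · 0.22222 = 0.055556, 1/4 · 0.25 = 0.0625, 1/4 · 0.2314 = 0.057851; summing to 0.22278.
Hence P(box A | data) = (0.046875) / (0.22278) = 0.21041.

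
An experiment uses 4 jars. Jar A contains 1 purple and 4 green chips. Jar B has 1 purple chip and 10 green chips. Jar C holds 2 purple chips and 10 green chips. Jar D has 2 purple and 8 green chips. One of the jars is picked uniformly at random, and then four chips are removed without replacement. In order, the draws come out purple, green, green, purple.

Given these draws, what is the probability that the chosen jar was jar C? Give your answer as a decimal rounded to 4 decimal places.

The likelihood of the observed sequence under each hypothesis: P(data | jar A) = (1/5)(4/4)(3/3)(0/2) = 0; P(data | jar B) = (1/11)(10/10)(9/9)(0/8) = 0; P(data | jar C) = (2/12)(10/11)(9/10)(1/9) = 0.015152; P(data | jar D) = (2/10)(8/9)(7/8)(1/7) = 0.022222.
Weighting by the prior gives 1/4 · 0 = 0, 1/4 · 0 = 0, 1/4 · 0.015152 = 0.0037879, 1/4 · 0.022222 = 0.0055556; with total 0.0093434.
Therefore the posterior P(jar C | data) = (0.0037879) / (0.0093434) = 0.40541.

0.4054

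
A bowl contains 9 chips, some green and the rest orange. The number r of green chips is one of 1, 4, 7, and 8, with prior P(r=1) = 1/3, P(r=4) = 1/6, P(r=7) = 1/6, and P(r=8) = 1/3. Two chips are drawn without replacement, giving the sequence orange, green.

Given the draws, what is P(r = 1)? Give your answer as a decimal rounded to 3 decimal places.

0.242

For each hypothesis, P(data | H) works out to: P(data | r = 1) = (8/9)(1/8) = 1/9; P(data | r = 4) = (5/9)(4/8) = 5/18; P(data | r = 7) = (2/9)(7/8) = 7/36; P(data | r = 8) = (1/9)(8/8) = 1/9.
Weighting by the prior gives 1/3 · 1/9 = 1/27, 1/6 · 5/18 = 5/108, 1/6 · 7/36 = 7/216, 1/3 · 1/9 = 1/27; these sum to 11/72.
So P(r = 1 | data) = (1/27) / (11/72) = 8/33.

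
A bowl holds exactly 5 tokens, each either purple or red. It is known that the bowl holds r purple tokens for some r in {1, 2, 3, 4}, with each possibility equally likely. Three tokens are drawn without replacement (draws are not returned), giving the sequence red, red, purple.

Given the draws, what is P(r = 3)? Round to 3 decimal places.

Under each hypothesis, the probability of the observed sequence is: P(data | r = 1) = (4/5)(3/4)(1/3) = 1/5; P(data | r = 2) = (3/5)(2/4)(2/3) = 1/5; P(data | r = 3) = (2/5)(1/4)(3/3) = 1/10; P(data | r = 4) = (1/5)(0/4) = 0.
The prior-weighted likelihoods are 1/4 · 1/5 = 1/20, 1/4 · 1/5 = 1/20, 1/4 · 1/10 = 1/40, 1/4 · 0 = 0; summing to 1/8.
Therefore the posterior P(r = 3 | data) = (1/40) / (1/8) = 1/5.

0.200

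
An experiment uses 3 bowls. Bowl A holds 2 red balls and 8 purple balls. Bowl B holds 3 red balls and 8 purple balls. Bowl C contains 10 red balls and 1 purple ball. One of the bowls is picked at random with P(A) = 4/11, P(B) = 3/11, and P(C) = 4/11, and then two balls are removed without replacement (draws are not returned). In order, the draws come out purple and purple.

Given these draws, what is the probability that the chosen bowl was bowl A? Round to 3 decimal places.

0.620

For each hypothesis, P(data | H) works out to: P(data | bowl A) = (8/10)(7/9) = 0.62222; P(data | bowl B) = (8/11)(7/10) = 0.50909; P(data | bowl C) = (1/11)(0/10) = 0.
Weighting by the prior gives 4/11 · 0.62222 = 0.22626, 3/11 · 0.50909 = 0.13884, 4/11 · 0 = 0; with total 0.36511.
Therefore the posterior P(bowl A | data) = (0.22626) / (0.36511) = 0.61972.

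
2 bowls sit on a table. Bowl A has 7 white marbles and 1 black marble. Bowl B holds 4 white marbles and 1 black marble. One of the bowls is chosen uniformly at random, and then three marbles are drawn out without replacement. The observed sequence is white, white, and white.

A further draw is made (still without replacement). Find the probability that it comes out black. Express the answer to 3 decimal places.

0.317

For each hypothesis, P(data | H) works out to: P(data | bowl A) = (7/8)(6/7)(5/6) = 5/8; P(data | bowl B) = (4/5)(3/4)(2/3) = 2/5.
Multiplying each by its prior: 1/2 · 5/8 = 5/16, 1/2 · 2/5 = 1/5; summing to 41/80.
The posterior is then P(bowl A | data) = 25/41, P(bowl B | data) = 16/41.
The predictive probability is P(black next | data) = (1/5)(25/41) + (1/2)(16/41) = 13/41.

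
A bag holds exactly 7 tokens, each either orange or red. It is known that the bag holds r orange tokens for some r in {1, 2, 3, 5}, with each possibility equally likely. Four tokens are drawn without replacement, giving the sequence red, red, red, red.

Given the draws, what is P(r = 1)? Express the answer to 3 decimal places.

0.714

Compute the likelihood of the observed sequence for each case: P(data | r = 1) = (6/7)(5/6)(4/5)(3/4) = 3/7; P(data | r = 2) = (5/7)(4/6)(3/5)(2/4) = 1/7; P(data | r = 3) = (4/7)(3/6)(2/5)(1/4) = 1/35; P(data | r = 5) = (2/7)(1/6)(0/5) = 0.
Weighting by the prior gives 1/4 · 3/7 = 3/28, 1/4 · 1/7 = 1/28, 1/4 · 1/35 = 1/140, 1/4 · 0 = 0; these sum to 3/20.
So P(r = 1 | data) = (3/28) / (3/20) = 5/7.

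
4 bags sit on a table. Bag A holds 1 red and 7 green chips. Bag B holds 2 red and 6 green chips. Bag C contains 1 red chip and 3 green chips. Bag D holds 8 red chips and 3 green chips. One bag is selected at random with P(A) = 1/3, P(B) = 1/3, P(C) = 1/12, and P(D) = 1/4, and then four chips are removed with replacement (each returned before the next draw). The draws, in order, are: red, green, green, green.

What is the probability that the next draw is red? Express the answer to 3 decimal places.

For each hypothesis, P(data | H) works out to: P(data | bag A) = (1/8)(7/8)(7/8)(7/8) = 0.08374; P(data | bag B) = (2/8)(6/8)(6/8)(6/8) = 0.10547; P(data | bag C) = (1/4)(3/4)(3/4)(3/4) = 0.10547; P(data | bag D) = (8/11)(3/11)(3/11)(3/11) = 0.014753.
The prior-weighted likelihoods are 1/3 · 0.08374 = 0.027913, 1/3 · 0.10547 = 0.035156, 1/12 · 0.10547 = 0.0087891, 1/4 · 0.014753 = 0.0036883; with total 0.075547.
Normalising, the posterior is P(bag A | data) = 0.36948, P(bag B | data) = 0.46536, P(bag C | data) = 0.11634, P(bag D | data) = 0.048821.
Averaging over the posterior, P(red next | data) = (1/8)(0.36948) + (1/4)(0.46536) + (1/4)(0.11634) + (8/11)(0.048821) = 0.22712.

0.227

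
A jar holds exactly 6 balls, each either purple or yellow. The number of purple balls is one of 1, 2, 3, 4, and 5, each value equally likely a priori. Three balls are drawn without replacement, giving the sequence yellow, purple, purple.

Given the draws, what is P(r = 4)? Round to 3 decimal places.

Under each hypothesis, the probability of the observed sequence is: P(data | r = 1) = (5/6)(1/5)(0/4) = 0; P(data | r = 2) = (4/6)(2/5)(1/4) = 1/15; P(data | r = 3) = (3/6)(3/5)(2/4) = 3/20; P(data | r = 4) = (2/6)(4/5)(3/4) = 1/5; P(data | r = 5) = (1/6)(5/5)(4/4) = 1/6.
Multiplying each by its prior: 1/5 · 0 = 0, 1/5 · 1/15 = 1/75, 1/5 · 3/20 = 3/100, 1/5 · 1/5 = 1/25, 1/5 · 1/6 = 1/30; with total 7/60.
Hence P(r = 4 | data) = (1/25) / (7/60) = 12/35.

0.343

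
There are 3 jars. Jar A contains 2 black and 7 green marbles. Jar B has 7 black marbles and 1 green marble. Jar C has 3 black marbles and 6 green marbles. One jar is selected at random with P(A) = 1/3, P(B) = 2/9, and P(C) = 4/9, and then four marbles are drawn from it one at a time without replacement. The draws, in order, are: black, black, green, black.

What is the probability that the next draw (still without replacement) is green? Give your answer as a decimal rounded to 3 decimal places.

0.160

Under each hypothesis, the probability of the observed sequence is: P(data | jar A) = (2/9)(1/8)(7/7)(0/6) = 0; P(data | jar B) = (7/8)(6/7)(1/6)(5/5) = 1/8; P(data | jar C) = (3/9)(2/8)(6/7)(1/6) = 1/84.
The prior-weighted likelihoods are 1/3 · 0 = 0, 2/9 · 1/8 = 1/36, 4/9 · 1/84 = 1/189; summing to 25/756.
Normalising, the posterior is P(jar A | data) = 0, P(jar B | data) = 21/25, P(jar C | data) = 4/25.
Averaging over the posterior, P(green next | data) = (0)(21/25) + (1)(4/25) = 4/25.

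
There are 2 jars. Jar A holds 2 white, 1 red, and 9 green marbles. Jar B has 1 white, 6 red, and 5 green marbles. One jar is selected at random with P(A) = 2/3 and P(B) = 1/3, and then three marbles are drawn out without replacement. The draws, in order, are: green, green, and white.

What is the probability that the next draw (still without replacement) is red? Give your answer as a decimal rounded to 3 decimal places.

Compute the likelihood of the observed sequence for each case: P(data | jar A) = (9/12)(8/11)(2/10) = 6/55; P(data | jar B) = (5/12)(4/11)(1/10) = 1/66.
Multiplying each by its prior: 2/3 · 6/55 = 4/55, 1/3 · 1/66 = 1/198; these sum to 7/90.
Normalising, the posterior is P(jar A | data) = 72/77, P(jar B | data) = 5/77.
Averaging over the posterior, P(red next | data) = (1/9)(72/77) + (2/3)(5/77) = 34/231.

0.147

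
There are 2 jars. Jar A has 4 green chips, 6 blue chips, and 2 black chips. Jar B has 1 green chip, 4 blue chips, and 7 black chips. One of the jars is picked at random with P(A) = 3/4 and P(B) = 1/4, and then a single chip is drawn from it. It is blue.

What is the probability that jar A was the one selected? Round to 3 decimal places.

0.818

The likelihood of this draw under each hypothesis: P(data | jar A) = (6/12) = 1/2; P(data | jar B) = (4/12) = 1/3.
Multiplying each by its prior: 3/4 · 1/2 = 3/8, 1/4 · 1/3 = 1/12; with total 11/24.
So P(jar A | data) = (3/8) / (11/24) = 9/11.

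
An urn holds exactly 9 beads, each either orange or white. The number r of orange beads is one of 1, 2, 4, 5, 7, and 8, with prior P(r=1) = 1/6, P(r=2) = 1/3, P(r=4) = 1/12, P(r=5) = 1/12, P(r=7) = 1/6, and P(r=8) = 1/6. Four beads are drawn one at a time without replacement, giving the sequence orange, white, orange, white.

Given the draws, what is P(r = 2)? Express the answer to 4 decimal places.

0.3415

Under each hypothesis, the probability of the observed sequence is: P(data | r = 1) = (1/9)(8/8)(0/7) = 0; P(data | r = 2) = (2/9)(7/8)(1/7)(6/6) = 0.027778; P(data | r = 4) = (4/9)(5/8)(3/7)(4/6) = 0.079365; P(data | r = 5) = (5/9)(4/8)(4/7)(3/6) = 0.079365; P(data | r = 7) = (7/9)(2/8)(6/7)(1/6) = 0.027778; P(data | r = 8) = (8/9)(1/8)(7/7)(0/6) = 0.
The prior-weighted likelihoods are 1/6 · 0 = 0, 1/3 · 0.027778 = 0.0092593, 1/12 · 0.079365 = 0.0066138, 1/12 · 0.079365 = 0.0066138, 1/6 · 0.027778 = 0.0046296, 1/6 · 0 = 0; with total 0.027116.
Hence P(r = 2 | data) = (0.0092593) / (0.027116) = 0.34146.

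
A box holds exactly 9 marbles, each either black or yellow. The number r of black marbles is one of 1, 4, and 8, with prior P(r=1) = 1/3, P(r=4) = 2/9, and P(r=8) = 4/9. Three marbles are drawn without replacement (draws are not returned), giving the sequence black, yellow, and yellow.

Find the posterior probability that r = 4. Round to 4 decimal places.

For each hypothesis, P(data | H) works out to: P(data | r = 1) = (1/9)(8/8)(7/7) = 1/9; P(data | r = 4) = (4/9)(5/8)(4/7) = 10/63; P(data | r = 8) = (8/9)(1/8)(0/7) = 0.
Weighting by the prior gives 1/3 · 1/9 = 1/27, 2/9 · 10/63 = 20/567, 4/9 · 0 = 0; with total 41/567.
Therefore the posterior P(r = 4 | data) = (20/567) / (41/567) = 20/41.

0.4878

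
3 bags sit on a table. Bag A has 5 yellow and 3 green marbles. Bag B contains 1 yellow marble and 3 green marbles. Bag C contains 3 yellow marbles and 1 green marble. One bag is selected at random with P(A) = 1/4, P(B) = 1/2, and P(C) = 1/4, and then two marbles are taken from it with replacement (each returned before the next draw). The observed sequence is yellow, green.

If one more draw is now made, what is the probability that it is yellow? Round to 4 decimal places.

The likelihood of the observed sequence under each hypothesis: P(data | bag A) = (5/8)(3/8) = 15/64; P(data | bag B) = (1/4)(3/4) = 3/16; P(data | bag C) = (3/4)(1/4) = 3/16.
Weighting by the prior gives 1/4 · 15/64 = 15/256, 1/2 · 3/16 = 3/32, 1/4 · 3/16 = 3/64; these sum to 51/256.
Dividing through by the total gives posterior P(bag A | data) = 5/17, P(bag B | data) = 8/17, P(bag C | data) = 4/17.
Averaging over the posterior, P(yellow next | data) = (5/8)(5/17) + (1/4)(8/17) + (3/4)(4/17) = 65/136.

0.4779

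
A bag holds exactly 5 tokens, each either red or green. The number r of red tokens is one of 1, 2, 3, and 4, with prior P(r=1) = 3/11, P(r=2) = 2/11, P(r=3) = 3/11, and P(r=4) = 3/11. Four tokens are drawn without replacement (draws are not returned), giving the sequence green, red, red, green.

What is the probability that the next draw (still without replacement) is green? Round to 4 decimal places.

0.4000

The likelihood of the observed sequence under each hypothesis: P(data | r = 1) = (4/5)(1/4)(0/3) = 0; P(data | r = 2) = (3/5)(2/4)(1/3)(2/2) = 1/10; P(data | r = 3) = (2/5)(3/4)(2/3)(1/2) = 1/10; P(data | r = 4) = (1/5)(4/4)(3/3)(0/2) = 0.
Weighting by the prior gives 3/11 · 0 = 0, 2/11 · 1/10 = 1/55, 3/11 · 1/10 = 3/110, 3/11 · 0 = 0; summing to 1/22.
Normalising, the posterior is P(r = 1 | data) = 0, P(r = 2 | data) = 2/5, P(r = 3 | data) = 3/5, P(r = 4 | data) = 0.
So P(green next | data) = Σ P(green next | H) P(H | data) = (1)(2/5) + (0)(3/5) = 2/5.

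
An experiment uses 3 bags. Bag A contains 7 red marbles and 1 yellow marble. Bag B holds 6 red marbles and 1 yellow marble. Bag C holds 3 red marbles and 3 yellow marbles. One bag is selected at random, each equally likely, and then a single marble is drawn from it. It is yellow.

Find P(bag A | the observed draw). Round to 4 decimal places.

0.1628

The likelihood of this draw under each hypothesis: P(data | bag A) = (1/8) = 1/8; P(data | bag B) = (1/7) = 1/7; P(data | bag C) = (3/6) = 1/2.
The prior-weighted likelihoods are 1/3 · 1/8 = 1/24, 1/3 · 1/7 = 1/21, 1/3 · 1/2 = 1/6; summing to 43/168.
By Bayes' rule, P(bag A | data) = (1/24) / (43/168) = 7/43.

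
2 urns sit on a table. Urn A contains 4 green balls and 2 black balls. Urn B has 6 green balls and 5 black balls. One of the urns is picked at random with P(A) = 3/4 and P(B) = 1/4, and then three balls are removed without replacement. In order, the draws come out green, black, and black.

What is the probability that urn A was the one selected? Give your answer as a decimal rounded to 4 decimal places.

0.6226

Compute the likelihood of the observed sequence for each case: P(data | urn A) = (4/6)(2/5)(1/4) = 1/15; P(data | urn B) = (6/11)(5/10)(4/9) = 4/33.
Multiplying each by its prior: 3/4 · 1/15 = 1/20, 1/4 · 4/33 = 1/33; summing to 53/660.
Hence P(urn A | data) = (1/20) / (53/660) = 33/53.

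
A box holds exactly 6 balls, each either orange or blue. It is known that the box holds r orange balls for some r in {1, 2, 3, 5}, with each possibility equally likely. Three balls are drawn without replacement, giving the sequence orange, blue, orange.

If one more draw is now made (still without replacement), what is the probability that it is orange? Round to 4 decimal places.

0.5652

Compute the likelihood of the observed sequence for each case: P(data | r = 1) = (1/6)(5/5)(0/4) = 0; P(data | r = 2) = (2/6)(4/5)(1/4) = 1/15; P(data | r = 3) = (3/6)(3/5)(2/4) = 3/20; P(data | r = 5) = (5/6)(1/5)(4/4) = 1/6.
Weighting by the prior gives 1/4 · 0 = 0, 1/4 · 1/15 = 1/60, 1/4 · 3/20 = 3/80, 1/4 · 1/6 = 1/24; summing to 23/240.
Dividing through by the total gives posterior P(r = 1 | data) = 0, P(r = 2 | data) = 4/23, P(r = 3 | data) = 9/23, P(r = 5 | data) = 10/23.
The predictive probability is P(orange next | data) = (0)(4/23) + (1/3)(9/23) + (1)(10/23) = 13/23.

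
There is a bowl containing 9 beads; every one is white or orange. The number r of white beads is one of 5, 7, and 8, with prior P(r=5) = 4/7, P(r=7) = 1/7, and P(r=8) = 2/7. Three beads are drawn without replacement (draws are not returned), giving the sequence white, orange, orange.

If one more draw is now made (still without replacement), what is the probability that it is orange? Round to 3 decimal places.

0.315

The likelihood of the observed sequence under each hypothesis: P(data | r = 5) = (5/9)(4/8)(3/7) = 0.11905; P(data | r = 7) = (7/9)(2/8)(1/7) = 0.027778; P(data | r = 8) = (8/9)(1/8)(0/7) = 0.
The prior-weighted likelihoods are 4/7 · 0.11905 = 0.068027, 1/7 · 0.027778 = 0.0039683, 2/7 · 0 = 0; summing to 0.071995.
Dividing through by the total gives posterior P(r = 5 | data) = 0.94488, P(r = 7 | data) = 0.055118, P(r = 8 | data) = 0.
So P(orange next | data) = Σ P(orange next | H) P(H | data) = (1/3)(0.94488) + (0)(0.055118) = 0.31496.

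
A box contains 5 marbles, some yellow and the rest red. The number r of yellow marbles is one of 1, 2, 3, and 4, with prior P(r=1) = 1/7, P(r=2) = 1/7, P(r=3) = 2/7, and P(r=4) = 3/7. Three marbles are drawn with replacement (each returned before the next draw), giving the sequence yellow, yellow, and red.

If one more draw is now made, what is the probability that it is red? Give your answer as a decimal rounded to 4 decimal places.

Under each hypothesis, the probability of the observed sequence is: P(data | r = 1) = (1/5)(1/5)(4/5) = 4/125; P(data | r = 2) = (2/5)(2/5)(3/5) = 12/125; P(data | r = 3) = (3/5)(3/5)(2/5) = 18/125; P(data | r = 4) = (4/5)(4/5)(1/5) = 16/125.
Weighting by the prior gives 1/7 · 4/125 = 4/875, 1/7 · 12/125 = 12/875, 2/7 · 18/125 = 36/875, 3/7 · 16/125 = 48/875; summing to 4/35.
The posterior is then P(r = 1 | data) = 1/25, P(r = 2 | data) = 3/25, P(r = 3 | data) = 9/25, P(r = 4 | data) = 12/25.
Averaging over the posterior, P(red next | data) = (4/5)(1/25) + (3/5)(3/25) + (2/5)(9/25) + (1/5)(12/25) = 43/125.

0.3440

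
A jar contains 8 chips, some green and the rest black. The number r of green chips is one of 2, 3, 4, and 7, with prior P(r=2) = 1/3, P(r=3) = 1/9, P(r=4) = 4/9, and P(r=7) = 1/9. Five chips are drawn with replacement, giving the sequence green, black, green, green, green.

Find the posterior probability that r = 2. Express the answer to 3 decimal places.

The likelihood of the observed sequence under each hypothesis: P(data | r = 2) = (2/8)(6/8)(2/8)(2/8)(2/8) = 0.0029297; P(data | r = 3) = (3/8)(5/8)(3/8)(3/8)(3/8) = 0.01236; P(data | r = 4) = (4/8)(4/8)(4/8)(4/8)(4/8) = 0.03125; P(data | r = 7) = (7/8)(1/8)(7/8)(7/8)(7/8) = 0.073273.
Weighting by the prior gives 1/3 · 0.0029297 = 0.00097656, 1/9 · 0.01236 = 0.0013733, 4/9 · 0.03125 = 0.013889, 1/9 · 0.073273 = 0.0081414; these sum to 0.02438.
Therefore the posterior P(r = 2 | data) = (0.00097656) / (0.02438) = 0.040056.

0.040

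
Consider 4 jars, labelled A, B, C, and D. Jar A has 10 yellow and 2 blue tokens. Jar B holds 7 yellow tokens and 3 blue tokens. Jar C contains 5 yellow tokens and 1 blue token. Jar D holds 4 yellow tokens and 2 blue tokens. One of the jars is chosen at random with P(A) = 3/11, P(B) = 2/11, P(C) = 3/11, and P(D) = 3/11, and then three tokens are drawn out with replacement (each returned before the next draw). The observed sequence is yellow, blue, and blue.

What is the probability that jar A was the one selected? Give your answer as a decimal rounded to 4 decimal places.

Under each hypothesis, the probability of the observed sequence is: P(data | jar A) = (10/12)(2/12)(2/12) = 0.023148; P(data | jar B) = (7/10)(3/10)(3/10) = 0.063; P(data | jar C) = (5/6)(1/6)(1/6) = 0.023148; P(data | jar D) = (4/6)(2/6)(2/6) = 0.074074.
The prior-weighted likelihoods are 3/11 · 0.023148 = 0.0063131, 2/11 · 0.063 = 0.011455, 3/11 · 0.023148 = 0.0063131, 3/11 · 0.074074 = 0.020202; summing to 0.044283.
Therefore the posterior P(jar A | data) = (0.0063131) / (0.044283) = 0.14256.

0.1426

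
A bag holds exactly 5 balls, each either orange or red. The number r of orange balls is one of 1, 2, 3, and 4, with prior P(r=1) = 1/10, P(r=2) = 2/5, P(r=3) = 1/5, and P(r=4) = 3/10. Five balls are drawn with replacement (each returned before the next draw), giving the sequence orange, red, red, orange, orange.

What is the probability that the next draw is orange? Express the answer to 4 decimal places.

0.5640

The likelihood of the observed sequence under each hypothesis: P(data | r = 1) = (1/5)(4/5)(4/5)(1/5)(1/5) = 0.00512; P(data | r = 2) = (2/5)(3/5)(3/5)(2/5)(2/5) = 0.02304; P(data | r = 3) = (3/5)(2/5)(2/5)(3/5)(3/5) = 0.03456; P(data | r = 4) = (4/5)(1/5)(1/5)(4/5)(4/5) = 0.02048.
The prior-weighted likelihoods are 1/10 · 0.00512 = 0.000512, 2/5 · 0.02304 = 0.009216, 1/5 · 0.03456 = 0.006912, 3/10 · 0.02048 = 0.006144; with total 0.022784.
The posterior is then P(r = 1 | data) = 0.022472, P(r = 2 | data) = 0.40449, P(r = 3 | data) = 0.30337, P(r = 4 | data) = 0.26966.
So P(orange next | data) = Σ P(orange next | H) P(H | data) = (1/5)(0.022472) + (2/5)(0.40449) + (3/5)(0.30337) + (4/5)(0.26966) = 0.56404.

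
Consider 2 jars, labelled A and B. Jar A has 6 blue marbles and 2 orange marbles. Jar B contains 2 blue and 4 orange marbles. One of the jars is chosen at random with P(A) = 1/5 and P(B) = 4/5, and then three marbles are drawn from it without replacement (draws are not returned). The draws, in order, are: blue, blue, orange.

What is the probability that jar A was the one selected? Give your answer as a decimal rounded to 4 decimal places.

Compute the likelihood of the observed sequence for each case: P(data | jar A) = (6/8)(5/7)(2/6) = 0.17857; P(data | jar B) = (2/6)(1/5)(4/4) = 0.066667.
Weighting by the prior gives 1/5 · 0.17857 = 0.035714, 4/5 · 0.066667 = 0.053333; with total 0.089048.
Hence P(jar A | data) = (0.035714) / (0.089048) = 0.40107.

0.4011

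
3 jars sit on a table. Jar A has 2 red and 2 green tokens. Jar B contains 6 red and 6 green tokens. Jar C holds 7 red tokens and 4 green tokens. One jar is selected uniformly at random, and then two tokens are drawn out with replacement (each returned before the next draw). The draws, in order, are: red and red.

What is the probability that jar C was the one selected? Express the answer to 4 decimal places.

The likelihood of the observed sequence under each hypothesis: P(data | jar A) = (2/4)(2/4) = 1/4; P(data | jar B) = (6/12)(6/12) = 1/4; P(data | jar C) = (7/11)(7/11) = 49/121.
Multiplying each by its prior: 1/3 · 1/4 = 1/12, 1/3 · 1/4 = 1/12, 1/3 · 49/121 = 49/363; summing to 73/242.
By Bayes' rule, P(jar C | data) = (49/363) / (73/242) = 98/219.

0.4475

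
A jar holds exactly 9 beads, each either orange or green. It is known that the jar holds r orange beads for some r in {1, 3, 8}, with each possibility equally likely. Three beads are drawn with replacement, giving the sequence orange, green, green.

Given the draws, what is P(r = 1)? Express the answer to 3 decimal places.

0.356

Under each hypothesis, the probability of the observed sequence is: P(data | r = 1) = (1/9)(8/9)(8/9) = 0.087791; P(data | r = 3) = (3/9)(6/9)(6/9) = 0.14815; P(data | r = 8) = (8/9)(1/9)(1/9) = 0.010974.
Weighting by the prior gives 1/3 · 0.087791 = 0.029264, 1/3 · 0.14815 = 0.049383, 1/3 · 0.010974 = 0.003658; summing to 0.082305.
Hence P(r = 1 | data) = (0.029264) / (0.082305) = 0.35556.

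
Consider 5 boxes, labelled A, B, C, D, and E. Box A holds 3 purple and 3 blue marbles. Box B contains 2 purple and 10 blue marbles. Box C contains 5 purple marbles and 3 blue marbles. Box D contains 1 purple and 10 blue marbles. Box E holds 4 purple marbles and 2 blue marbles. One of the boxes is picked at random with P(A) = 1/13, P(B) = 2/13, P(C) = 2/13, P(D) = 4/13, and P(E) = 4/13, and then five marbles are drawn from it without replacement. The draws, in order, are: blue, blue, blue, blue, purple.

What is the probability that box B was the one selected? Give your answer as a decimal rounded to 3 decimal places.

For each hypothesis, P(data | H) works out to: P(data | box A) = (3/6)(2/5)(1/4)(0/3) = 0; P(data | box B) = (10/12)(9/11)(8/10)(7/9)(2/8) = 7/66; P(data | box C) = (3/8)(2/7)(1/6)(0/5) = 0; P(data | box D) = (10/11)(9/10)(8/9)(7/8)(1/7) = 1/11; P(data | box E) = (2/6)(1/5)(0/4) = 0.
Multiplying each by its prior: 1/13 · 0 = 0, 2/13 · 7/66 = 7/429, 2/13 · 0 = 0, 4/13 · 1/11 = 4/143, 4/13 · 0 = 0; these sum to 19/429.
Hence P(box B | data) = (7/429) / (19/429) = 7/19.

0.368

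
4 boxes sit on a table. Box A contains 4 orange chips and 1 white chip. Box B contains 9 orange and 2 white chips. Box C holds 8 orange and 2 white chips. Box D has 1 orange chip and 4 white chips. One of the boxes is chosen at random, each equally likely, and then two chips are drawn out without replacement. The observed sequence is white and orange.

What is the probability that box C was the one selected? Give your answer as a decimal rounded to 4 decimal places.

0.2398

Under each hypothesis, the probability of the observed sequence is: P(data | box A) = (1/5)(4/4) = 0.2; P(data | box B) = (2/11)(9/10) = 0.16364; P(data | box C) = (2/10)(8/9) = 0.17778; P(data | box D) = (4/5)(1/4) = 0.2.
Multiplying each by its prior: 1/4 · 0.2 = 0.05, 1/4 · 0.16364 = 0.040909, 1/4 · 0.17778 = 0.044444, 1/4 · 0.2 = 0.05; with total 0.18535.
By Bayes' rule, P(box C | data) = (0.044444) / (0.18535) = 0.23978.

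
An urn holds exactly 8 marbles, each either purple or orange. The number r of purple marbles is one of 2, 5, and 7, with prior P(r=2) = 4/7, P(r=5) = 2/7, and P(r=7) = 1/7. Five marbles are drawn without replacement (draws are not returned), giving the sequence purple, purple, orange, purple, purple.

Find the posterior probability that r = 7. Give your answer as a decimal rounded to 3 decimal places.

Compute the likelihood of the observed sequence for each case: P(data | r = 2) = (2/8)(1/7)(6/6)(0/5) = 0; P(data | r = 5) = (5/8)(4/7)(3/6)(3/5)(2/4) = 3/56; P(data | r = 7) = (7/8)(6/7)(1/6)(5/5)(4/4) = 1/8.
Weighting by the prior gives 4/7 · 0 = 0, 2/7 · 3/56 = 3/196, 1/7 · 1/8 = 1/56; these sum to 13/392.
Hence P(r = 7 | data) = (1/56) / (13/392) = 7/13.

0.538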